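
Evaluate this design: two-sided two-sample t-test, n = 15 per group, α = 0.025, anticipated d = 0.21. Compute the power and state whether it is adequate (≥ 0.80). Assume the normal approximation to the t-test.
Power ≈ 0.05; the study is underpowered (power < 0.80)

Power calculation (two-sample t-test, normal approximation):
z_β = d · √(n/2) - z_{α/2}
z_β = 0.21 · √(15/2) - 2.241
z_β = 0.21 · 2.739 - 2.241
z_β = -1.666

Power = Φ(z_β) = Φ(-1.666) ≈ 0.048

Effect size d = 0.21 is small by Cohen's convention (0.2/0.5/0.8).

Threshold: power ≥ 0.80 is conventionally adequate.
Power ≈ 0.05 → the study is underpowered (power < 0.80).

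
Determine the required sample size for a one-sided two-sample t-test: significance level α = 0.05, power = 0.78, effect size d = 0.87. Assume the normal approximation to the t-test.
n = 16 per group

Sample size formula (two-sample t-test, normal approximation):
n = 2 · ((z_α + z_β) / d)²

z_α = 1.645 (for α = 0.05, one-sided)
z_β = 0.772 (for power = 0.78)
d = 0.87

n = 2 · ((1.645 + 0.772) / 0.87)²
n = 2 · (2.778)²
n ≈ 15.43
Round up to the next whole number: n = 16 per group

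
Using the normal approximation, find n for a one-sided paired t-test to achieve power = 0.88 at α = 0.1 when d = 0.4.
n = 38 pairs

Sample size formula (paired t-test, normal approximation):
n = ((z_α + z_β) / d)²

z_α = 1.282 (for α = 0.1, one-sided)
z_β = 1.175 (for power = 0.88)
d = 0.4

n = ((1.282 + 1.175) / 0.4)²
n = (6.143)²
n ≈ 37.74
Round up to the next whole number: n = 38 pairs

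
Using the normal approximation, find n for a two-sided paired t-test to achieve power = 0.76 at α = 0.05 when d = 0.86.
n = 10 pairs

Sample size formula (paired t-test, normal approximation):
n = ((z_{α/2} + z_β) / d)²

z_{α/2} = 1.960 (for α = 0.05, two-sided)
z_β = 0.706 (for power = 0.76)
d = 0.86

n = ((1.960 + 0.706) / 0.86)²
n = (3.100)²
n ≈ 9.61
Round up to the next whole number: n = 10 pairs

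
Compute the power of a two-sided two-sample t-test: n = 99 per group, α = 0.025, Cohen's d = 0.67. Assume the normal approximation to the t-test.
Power ≈ 0.99

Power calculation (two-sample t-test, normal approximation):
z_β = d · √(n/2) - z_{α/2}
z_β = 0.67 · √(99/2) - 2.241
z_β = 0.67 · 7.036 - 2.241
z_β = 2.472

Power = Φ(z_β) = Φ(2.472) ≈ 0.993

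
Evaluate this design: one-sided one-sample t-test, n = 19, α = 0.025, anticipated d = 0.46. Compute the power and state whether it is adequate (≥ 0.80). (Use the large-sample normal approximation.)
Power ≈ 0.52; the study is underpowered (power < 0.80)

Power calculation (one-sample t-test, normal approximation):
z_β = d · √n - z_α
z_β = 0.46 · √19 - 1.960
z_β = 0.46 · 4.359 - 1.960
z_β = 0.045

Power = Φ(z_β) = Φ(0.045) ≈ 0.518

Effect size d = 0.46 is small by Cohen's convention (0.2/0.5/0.8).

Threshold: power ≥ 0.80 is conventionally adequate.
Power ≈ 0.52 → the study is underpowered (power < 0.80).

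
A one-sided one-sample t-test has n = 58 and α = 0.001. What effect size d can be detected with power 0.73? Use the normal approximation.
d ≈ 0.49

Minimum detectable effect (one-sample t-test, normal approximation):
d = (z_α + z_β) / √n
d = (3.090 + 0.613) / √58
d = 3.703 / 7.616
d ≈ 0.49

By Cohen's convention (0.2 small / 0.5 medium / 0.8 large): small effect.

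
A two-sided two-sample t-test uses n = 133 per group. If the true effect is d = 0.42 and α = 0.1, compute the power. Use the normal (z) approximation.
Power ≈ 0.96

Power calculation (two-sample t-test, normal approximation):
z_β = d · √(n/2) - z_{α/2}
z_β = 0.42 · √(133/2) - 1.645
z_β = 0.42 · 8.155 - 1.645
z_β = 1.780

Power = Φ(z_β) = Φ(1.780) ≈ 0.962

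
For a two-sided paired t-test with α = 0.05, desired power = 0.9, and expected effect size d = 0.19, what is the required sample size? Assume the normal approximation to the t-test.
n = 292 pairs

Sample size formula (paired t-test, normal approximation):
n = ((z_{α/2} + z_β) / d)²

z_{α/2} = 1.960 (for α = 0.05, two-sided)
z_β = 1.282 (for power = 0.9)
d = 0.19

n = ((1.960 + 1.282) / 0.19)²
n = (17.063)²
n ≈ 291.15
Round up to the next whole number: n = 292 pairs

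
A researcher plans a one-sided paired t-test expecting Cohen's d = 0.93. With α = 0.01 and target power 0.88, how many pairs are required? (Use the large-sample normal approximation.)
n = 15 pairs

Sample size formula (paired t-test, normal approximation):
n = ((z_α + z_β) / d)²

z_α = 2.326 (for α = 0.01, one-sided)
z_β = 1.175 (for power = 0.88)
d = 0.93

n = ((2.326 + 1.175) / 0.93)²
n = (3.765)²
n ≈ 14.18
Round up to the next whole number: n = 15 pairs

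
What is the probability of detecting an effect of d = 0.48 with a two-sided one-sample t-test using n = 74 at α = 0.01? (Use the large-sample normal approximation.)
Power ≈ 0.94

Power calculation (one-sample t-test, normal approximation):
z_β = d · √n - z_{α/2}
z_β = 0.48 · √74 - 2.576
z_β = 0.48 · 8.602 - 2.576
z_β = 1.553

Power = Φ(z_β) = Φ(1.553) ≈ 0.940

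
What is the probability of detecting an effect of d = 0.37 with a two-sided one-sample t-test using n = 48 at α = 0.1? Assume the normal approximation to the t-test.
Power ≈ 0.82

Power calculation (one-sample t-test, normal approximation):
z_β = d · √n - z_{α/2}
z_β = 0.37 · √48 - 1.645
z_β = 0.37 · 6.928 - 1.645
z_β = 0.919

Power = Φ(z_β) = Φ(0.919) ≈ 0.821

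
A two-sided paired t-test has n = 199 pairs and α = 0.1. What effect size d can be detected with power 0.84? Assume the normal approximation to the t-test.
d ≈ 0.19

Minimum detectable effect (paired t-test, normal approximation):
d = (z_{α/2} + z_β) / √n
d = (1.645 + 0.994) / √199
d = 2.639 / 14.107
d ≈ 0.19

By Cohen's convention (0.2 small / 0.5 medium / 0.8 large): very small effect.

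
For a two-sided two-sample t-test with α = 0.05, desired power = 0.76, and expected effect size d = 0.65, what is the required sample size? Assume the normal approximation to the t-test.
n = 34 per group

Sample size formula (two-sample t-test, normal approximation):
n = 2 · ((z_{α/2} + z_β) / d)²

z_{α/2} = 1.960 (for α = 0.05, two-sided)
z_β = 0.706 (for power = 0.76)
d = 0.65

n = 2 · ((1.960 + 0.706) / 0.65)²
n = 2 · (4.102)²
n ≈ 33.65
Round up to the next whole number: n = 34 per group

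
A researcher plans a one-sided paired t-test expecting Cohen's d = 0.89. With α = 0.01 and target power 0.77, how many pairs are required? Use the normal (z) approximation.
n = 12 pairs

Sample size formula (paired t-test, normal approximation):
n = ((z_α + z_β) / d)²

z_α = 2.326 (for α = 0.01, one-sided)
z_β = 0.739 (for power = 0.77)
d = 0.89

n = ((2.326 + 0.739) / 0.89)²
n = (3.444)²
n ≈ 11.86
Round up to the next whole number: n = 12 pairs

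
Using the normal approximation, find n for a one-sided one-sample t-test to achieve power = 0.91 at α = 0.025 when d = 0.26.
n = 162

Sample size formula (one-sample t-test, normal approximation):
n = ((z_α + z_β) / d)²

z_α = 1.960 (for α = 0.025, one-sided)
z_β = 1.341 (for power = 0.91)
d = 0.26

n = ((1.960 + 1.341) / 0.26)²
n = (12.696)²
n ≈ 161.19
Round up to the next whole number: n = 162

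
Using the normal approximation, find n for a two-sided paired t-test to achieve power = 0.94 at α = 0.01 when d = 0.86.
n = 24 pairs

Sample size formula (paired t-test, normal approximation):
n = ((z_{α/2} + z_β) / d)²

z_{α/2} = 2.576 (for α = 0.01, two-sided)
z_β = 1.555 (for power = 0.94)
d = 0.86

n = ((2.576 + 1.555) / 0.86)²
n = (4.803)²
n ≈ 23.07
Round up to the next whole number: n = 24 pairs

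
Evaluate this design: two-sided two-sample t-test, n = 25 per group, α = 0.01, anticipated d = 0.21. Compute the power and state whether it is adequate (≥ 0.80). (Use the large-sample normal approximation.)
Power ≈ 0.03; the study is underpowered (power < 0.80)

Power calculation (two-sample t-test, normal approximation):
z_β = d · √(n/2) - z_{α/2}
z_β = 0.21 · √(25/2) - 2.576
z_β = 0.21 · 3.536 - 2.576
z_β = -1.833

Power = Φ(z_β) = Φ(-1.833) ≈ 0.033

Effect size d = 0.21 is small by Cohen's convention (0.2/0.5/0.8).

Threshold: power ≥ 0.80 is conventionally adequate.
Power ≈ 0.03 → the study is underpowered (power < 0.80).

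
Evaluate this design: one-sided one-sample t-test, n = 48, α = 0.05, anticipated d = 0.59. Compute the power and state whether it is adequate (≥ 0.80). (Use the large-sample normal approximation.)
Power ≈ 0.99; the study is adequately powered (power ≥ 0.80)

Power calculation (one-sample t-test, normal approximation):
z_β = d · √n - z_α
z_β = 0.59 · √48 - 1.645
z_β = 0.59 · 6.928 - 1.645
z_β = 2.443

Power = Φ(z_β) = Φ(2.443) ≈ 0.993

Effect size d = 0.59 is medium by Cohen's convention (0.2/0.5/0.8).

Threshold: power ≥ 0.80 is conventionally adequate.
Power ≈ 0.99 → the study is adequately powered (power ≥ 0.80).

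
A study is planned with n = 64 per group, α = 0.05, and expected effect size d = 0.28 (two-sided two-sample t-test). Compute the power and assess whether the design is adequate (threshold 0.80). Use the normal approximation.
Power ≈ 0.35; the study is underpowered (power < 0.80)

Power calculation (two-sample t-test, normal approximation):
z_β = d · √(n/2) - z_{α/2}
z_β = 0.28 · √(64/2) - 1.960
z_β = 0.28 · 5.657 - 1.960
z_β = -0.376

Power = Φ(z_β) = Φ(-0.376) ≈ 0.353

Effect size d = 0.28 is small by Cohen's convention (0.2/0.5/0.8).

Threshold: power ≥ 0.80 is conventionally adequate.
Power ≈ 0.35 → the study is underpowered (power < 0.80).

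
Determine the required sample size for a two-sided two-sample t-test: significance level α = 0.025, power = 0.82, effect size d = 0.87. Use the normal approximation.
n = 27 per group

Sample size formula (two-sample t-test, normal approximation):
n = 2 · ((z_{α/2} + z_β) / d)²

z_{α/2} = 2.241 (for α = 0.025, two-sided)
z_β = 0.915 (for power = 0.82)
d = 0.87

n = 2 · ((2.241 + 0.915) / 0.87)²
n = 2 · (3.628)²
n ≈ 26.32
Round up to the next whole number: n = 27 per group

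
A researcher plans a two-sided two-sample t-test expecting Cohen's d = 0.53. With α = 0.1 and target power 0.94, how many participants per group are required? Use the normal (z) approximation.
n = 73 per group

Sample size formula (two-sample t-test, normal approximation):
n = 2 · ((z_{α/2} + z_β) / d)²

z_{α/2} = 1.645 (for α = 0.1, two-sided)
z_β = 1.555 (for power = 0.94)
d = 0.53

n = 2 · ((1.645 + 1.555) / 0.53)²
n = 2 · (6.038)²
n ≈ 72.91
Round up to the next whole number: n = 73 per group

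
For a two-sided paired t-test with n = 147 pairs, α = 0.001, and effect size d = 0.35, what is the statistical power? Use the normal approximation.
Power ≈ 0.83

Power calculation (paired t-test, normal approximation):
z_β = d · √n - z_{α/2}
z_β = 0.35 · √147 - 3.291
z_β = 0.35 · 12.124 - 3.291
z_β = 0.953

Power = Φ(z_β) = Φ(0.953) ≈ 0.830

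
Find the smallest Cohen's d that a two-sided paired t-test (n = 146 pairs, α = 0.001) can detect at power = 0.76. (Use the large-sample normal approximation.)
d ≈ 0.33

Minimum detectable effect (paired t-test, normal approximation):
d = (z_{α/2} + z_β) / √n
d = (3.291 + 0.706) / √146
d = 3.997 / 12.083
d ≈ 0.33

By Cohen's convention (0.2 small / 0.5 medium / 0.8 large): small effect.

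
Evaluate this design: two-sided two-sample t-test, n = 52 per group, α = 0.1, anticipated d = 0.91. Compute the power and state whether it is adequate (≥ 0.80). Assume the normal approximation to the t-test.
Power ≈ 1.00; the study is adequately powered (power ≥ 0.80)

Power calculation (two-sample t-test, normal approximation):
z_β = d · √(n/2) - z_{α/2}
z_β = 0.91 · √(52/2) - 1.645
z_β = 0.91 · 5.099 - 1.645
z_β = 2.995

Power = Φ(z_β) = Φ(2.995) ≈ 0.999

Effect size d = 0.91 is large by Cohen's convention (0.2/0.5/0.8).

Threshold: power ≥ 0.80 is conventionally adequate.
Power ≈ 1.00 → the study is adequately powered (power ≥ 0.80).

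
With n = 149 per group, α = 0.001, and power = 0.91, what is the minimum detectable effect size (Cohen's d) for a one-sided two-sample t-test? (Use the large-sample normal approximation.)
d ≈ 0.51

Minimum detectable effect (two-sample t-test, normal approximation):
d = (z_α + z_β) / √(n/2)
d = (3.090 + 1.341) / √(149/2)
d = 4.431 / 8.631
d ≈ 0.51

By Cohen's convention (0.2 small / 0.5 medium / 0.8 large): medium effect.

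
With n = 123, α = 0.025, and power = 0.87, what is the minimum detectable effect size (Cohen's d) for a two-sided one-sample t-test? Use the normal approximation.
d ≈ 0.30

Minimum detectable effect (one-sample t-test, normal approximation):
d = (z_{α/2} + z_β) / √n
d = (2.241 + 1.126) / √123
d = 3.368 / 11.091
d ≈ 0.30

By Cohen's convention (0.2 small / 0.5 medium / 0.8 large): small effect.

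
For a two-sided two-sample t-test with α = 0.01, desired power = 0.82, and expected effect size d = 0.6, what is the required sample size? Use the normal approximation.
n = 68 per group

Sample size formula (two-sample t-test, normal approximation):
n = 2 · ((z_{α/2} + z_β) / d)²

z_{α/2} = 2.576 (for α = 0.01, two-sided)
z_β = 0.915 (for power = 0.82)
d = 0.6

n = 2 · ((2.576 + 0.915) / 0.6)²
n = 2 · (5.818)²
n ≈ 67.70
Round up to the next whole number: n = 68 per group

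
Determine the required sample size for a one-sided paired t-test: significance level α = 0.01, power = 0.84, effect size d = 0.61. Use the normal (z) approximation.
n = 30 pairs

Sample size formula (paired t-test, normal approximation):
n = ((z_α + z_β) / d)²

z_α = 2.326 (for α = 0.01, one-sided)
z_β = 0.994 (for power = 0.84)
d = 0.61

n = ((2.326 + 0.994) / 0.61)²
n = (5.443)²
n ≈ 29.63
Round up to the next whole number: n = 30 pairs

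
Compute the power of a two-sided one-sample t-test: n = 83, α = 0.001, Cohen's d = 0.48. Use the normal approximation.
Power ≈ 0.86

Power calculation (one-sample t-test, normal approximation):
z_β = d · √n - z_{α/2}
z_β = 0.48 · √83 - 3.291
z_β = 0.48 · 9.110 - 3.291
z_β = 1.082

Power = Φ(z_β) = Φ(1.082) ≈ 0.860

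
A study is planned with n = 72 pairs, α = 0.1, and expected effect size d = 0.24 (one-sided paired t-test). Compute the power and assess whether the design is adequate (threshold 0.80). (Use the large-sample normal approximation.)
Power ≈ 0.77; the study is underpowered (power < 0.80)

Power calculation (paired t-test, normal approximation):
z_β = d · √n - z_α
z_β = 0.24 · √72 - 1.282
z_β = 0.24 · 8.485 - 1.282
z_β = 0.755

Power = Φ(z_β) = Φ(0.755) ≈ 0.775

Effect size d = 0.24 is small by Cohen's convention (0.2/0.5/0.8).

Threshold: power ≥ 0.80 is conventionally adequate.
Power ≈ 0.77 → the study is underpowered (power < 0.80).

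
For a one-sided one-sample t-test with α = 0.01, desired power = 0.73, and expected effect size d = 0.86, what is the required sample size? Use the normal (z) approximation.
n = 12

Sample size formula (one-sample t-test, normal approximation):
n = ((z_α + z_β) / d)²

z_α = 2.326 (for α = 0.01, one-sided)
z_β = 0.613 (for power = 0.73)
d = 0.86

n = ((2.326 + 0.613) / 0.86)²
n = (3.417)²
n ≈ 11.68
Round up to the next whole number: n = 12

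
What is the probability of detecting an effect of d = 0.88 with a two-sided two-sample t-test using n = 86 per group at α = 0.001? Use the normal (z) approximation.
Power ≈ 0.99

Power calculation (two-sample t-test, normal approximation):
z_β = d · √(n/2) - z_{α/2}
z_β = 0.88 · √(86/2) - 3.291
z_β = 0.88 · 6.557 - 3.291
z_β = 2.480

Power = Φ(z_β) = Φ(2.480) ≈ 0.993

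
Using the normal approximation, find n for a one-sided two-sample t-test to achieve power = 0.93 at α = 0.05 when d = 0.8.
n = 31 per group

Sample size formula (two-sample t-test, normal approximation):
n = 2 · ((z_α + z_β) / d)²

z_α = 1.645 (for α = 0.05, one-sided)
z_β = 1.476 (for power = 0.93)
d = 0.8

n = 2 · ((1.645 + 1.476) / 0.8)²
n = 2 · (3.901)²
n ≈ 30.44
Round up to the next whole number: n = 31 per group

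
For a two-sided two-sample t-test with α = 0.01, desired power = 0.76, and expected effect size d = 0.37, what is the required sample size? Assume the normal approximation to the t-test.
n = 158 per group

Sample size formula (two-sample t-test, normal approximation):
n = 2 · ((z_{α/2} + z_β) / d)²

z_{α/2} = 2.576 (for α = 0.01, two-sided)
z_β = 0.706 (for power = 0.76)
d = 0.37

n = 2 · ((2.576 + 0.706) / 0.37)²
n = 2 · (8.870)²
n ≈ 157.35
Round up to the next whole number: n = 158 per group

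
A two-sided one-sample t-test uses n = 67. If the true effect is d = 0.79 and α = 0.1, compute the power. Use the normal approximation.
Power ≈ 1.00

Power calculation (one-sample t-test, normal approximation):
z_β = d · √n - z_{α/2}
z_β = 0.79 · √67 - 1.645
z_β = 0.79 · 8.185 - 1.645
z_β = 4.822

Power = Φ(z_β) = Φ(4.822) ≈ 1.000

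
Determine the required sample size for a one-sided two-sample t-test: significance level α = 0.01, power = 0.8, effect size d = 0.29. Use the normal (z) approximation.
n = 239 per group

Sample size formula (two-sample t-test, normal approximation):
n = 2 · ((z_α + z_β) / d)²

z_α = 2.326 (for α = 0.01, one-sided)
z_β = 0.842 (for power = 0.8)
d = 0.29

n = 2 · ((2.326 + 0.842) / 0.29)²
n = 2 · (10.924)²
n ≈ 238.67
Round up to the next whole number: n = 239 per group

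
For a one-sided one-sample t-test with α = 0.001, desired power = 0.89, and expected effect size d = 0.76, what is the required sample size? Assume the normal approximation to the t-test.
n = 33

Sample size formula (one-sample t-test, normal approximation):
n = ((z_α + z_β) / d)²

z_α = 3.090 (for α = 0.001, one-sided)
z_β = 1.227 (for power = 0.89)
d = 0.76

n = ((3.090 + 1.227) / 0.76)²
n = (5.680)²
n ≈ 32.26
Round up to the next whole number: n = 33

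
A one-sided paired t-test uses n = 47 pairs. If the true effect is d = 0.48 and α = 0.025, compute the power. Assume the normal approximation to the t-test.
Power ≈ 0.91

Power calculation (paired t-test, normal approximation):
z_β = d · √n - z_α
z_β = 0.48 · √47 - 1.960
z_β = 0.48 · 6.856 - 1.960
z_β = 1.331

Power = Φ(z_β) = Φ(1.331) ≈ 0.908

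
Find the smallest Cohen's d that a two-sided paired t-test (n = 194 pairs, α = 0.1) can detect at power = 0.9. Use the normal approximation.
d ≈ 0.21

Minimum detectable effect (paired t-test, normal approximation):
d = (z_{α/2} + z_β) / √n
d = (1.645 + 1.282) / √194
d = 2.926 / 13.928
d ≈ 0.21

By Cohen's convention (0.2 small / 0.5 medium / 0.8 large): small effect.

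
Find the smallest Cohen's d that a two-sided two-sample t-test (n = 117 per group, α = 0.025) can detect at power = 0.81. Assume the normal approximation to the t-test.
d ≈ 0.41

Minimum detectable effect (two-sample t-test, normal approximation):
d = (z_{α/2} + z_β) / √(n/2)
d = (2.241 + 0.878) / √(117/2)
d = 3.119 / 7.649
d ≈ 0.41

By Cohen's convention (0.2 small / 0.5 medium / 0.8 large): small effect.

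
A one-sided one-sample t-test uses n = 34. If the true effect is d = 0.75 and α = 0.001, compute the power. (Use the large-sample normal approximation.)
Power ≈ 0.90

Power calculation (one-sample t-test, normal approximation):
z_β = d · √n - z_α
z_β = 0.75 · √34 - 3.090
z_β = 0.75 · 5.831 - 3.090
z_β = 1.283

Power = Φ(z_β) = Φ(1.283) ≈ 0.900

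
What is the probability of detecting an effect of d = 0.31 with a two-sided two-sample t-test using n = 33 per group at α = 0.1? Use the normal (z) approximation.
Power ≈ 0.35

Power calculation (two-sample t-test, normal approximation):
z_β = d · √(n/2) - z_{α/2}
z_β = 0.31 · √(33/2) - 1.645
z_β = 0.31 · 4.062 - 1.645
z_β = -0.386

Power = Φ(z_β) = Φ(-0.386) ≈ 0.350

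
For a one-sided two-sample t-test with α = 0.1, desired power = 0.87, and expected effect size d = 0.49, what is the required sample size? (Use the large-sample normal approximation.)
n = 49 per group

Sample size formula (two-sample t-test, normal approximation):
n = 2 · ((z_α + z_β) / d)²

z_α = 1.282 (for α = 0.1, one-sided)
z_β = 1.126 (for power = 0.87)
d = 0.49

n = 2 · ((1.282 + 1.126) / 0.49)²
n = 2 · (4.914)²
n ≈ 48.29
Round up to the next whole number: n = 49 per group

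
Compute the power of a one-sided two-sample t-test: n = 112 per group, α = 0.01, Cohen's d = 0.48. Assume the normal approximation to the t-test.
Power ≈ 0.90

Power calculation (two-sample t-test, normal approximation):
z_β = d · √(n/2) - z_α
z_β = 0.48 · √(112/2) - 2.326
z_β = 0.48 · 7.483 - 2.326
z_β = 1.266

Power = Φ(z_β) = Φ(1.266) ≈ 0.897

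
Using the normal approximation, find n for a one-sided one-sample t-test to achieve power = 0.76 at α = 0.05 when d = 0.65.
n = 14

Sample size formula (one-sample t-test, normal approximation):
n = ((z_α + z_β) / d)²

z_α = 1.645 (for α = 0.05, one-sided)
z_β = 0.706 (for power = 0.76)
d = 0.65

n = ((1.645 + 0.706) / 0.65)²
n = (3.617)²
n ≈ 13.08
Round up to the next whole number: n = 14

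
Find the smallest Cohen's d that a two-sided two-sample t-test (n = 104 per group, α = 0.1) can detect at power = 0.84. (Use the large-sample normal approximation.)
d ≈ 0.37

Minimum detectable effect (two-sample t-test, normal approximation):
d = (z_{α/2} + z_β) / √(n/2)
d = (1.645 + 0.994) / √(104/2)
d = 2.639 / 7.211
d ≈ 0.37

By Cohen's convention (0.2 small / 0.5 medium / 0.8 large): small effect.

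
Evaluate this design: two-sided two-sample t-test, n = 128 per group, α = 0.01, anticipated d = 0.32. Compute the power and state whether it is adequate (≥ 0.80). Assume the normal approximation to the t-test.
Power ≈ 0.49; the study is underpowered (power < 0.80)

Power calculation (two-sample t-test, normal approximation):
z_β = d · √(n/2) - z_{α/2}
z_β = 0.32 · √(128/2) - 2.576
z_β = 0.32 · 8.000 - 2.576
z_β = -0.016

Power = Φ(z_β) = Φ(-0.016) ≈ 0.494

Effect size d = 0.32 is small by Cohen's convention (0.2/0.5/0.8).

Threshold: power ≥ 0.80 is conventionally adequate.
Power ≈ 0.49 → the study is underpowered (power < 0.80).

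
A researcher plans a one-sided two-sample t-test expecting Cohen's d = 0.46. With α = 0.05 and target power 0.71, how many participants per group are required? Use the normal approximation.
n = 46 per group

Sample size formula (two-sample t-test, normal approximation):
n = 2 · ((z_α + z_β) / d)²

z_α = 1.645 (for α = 0.05, one-sided)
z_β = 0.553 (for power = 0.71)
d = 0.46

n = 2 · ((1.645 + 0.553) / 0.46)²
n = 2 · (4.778)²
n ≈ 45.66
Round up to the next whole number: n = 46 per group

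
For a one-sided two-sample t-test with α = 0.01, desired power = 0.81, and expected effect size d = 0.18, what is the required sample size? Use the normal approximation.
n = 634 per group

Sample size formula (two-sample t-test, normal approximation):
n = 2 · ((z_α + z_β) / d)²

z_α = 2.326 (for α = 0.01, one-sided)
z_β = 0.878 (for power = 0.81)
d = 0.18

n = 2 · ((2.326 + 0.878) / 0.18)²
n = 2 · (17.800)²
n ≈ 633.68
Round up to the next whole number: n = 634 per group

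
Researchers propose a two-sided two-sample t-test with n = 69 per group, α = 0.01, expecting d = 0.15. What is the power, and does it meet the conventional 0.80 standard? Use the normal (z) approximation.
Power ≈ 0.05; the study is underpowered (power < 0.80)

Power calculation (two-sample t-test, normal approximation):
z_β = d · √(n/2) - z_{α/2}
z_β = 0.15 · √(69/2) - 2.576
z_β = 0.15 · 5.874 - 2.576
z_β = -1.695

Power = Φ(z_β) = Φ(-1.695) ≈ 0.045

Effect size d = 0.15 is very small by Cohen's convention (0.2/0.5/0.8).

Threshold: power ≥ 0.80 is conventionally adequate.
Power ≈ 0.05 → the study is underpowered (power < 0.80).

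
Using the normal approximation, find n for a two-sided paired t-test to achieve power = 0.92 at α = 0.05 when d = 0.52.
n = 42 pairs

Sample size formula (paired t-test, normal approximation):
n = ((z_{α/2} + z_β) / d)²

z_{α/2} = 1.960 (for α = 0.05, two-sided)
z_β = 1.405 (for power = 0.92)
d = 0.52

n = ((1.960 + 1.405) / 0.52)²
n = (6.471)²
n ≈ 41.87
Round up to the next whole number: n = 42 pairs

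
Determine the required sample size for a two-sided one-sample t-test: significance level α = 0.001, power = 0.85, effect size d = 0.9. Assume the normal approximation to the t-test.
n = 24

Sample size formula (one-sample t-test, normal approximation):
n = ((z_{α/2} + z_β) / d)²

z_{α/2} = 3.291 (for α = 0.001, two-sided)
z_β = 1.036 (for power = 0.85)
d = 0.9

n = ((3.291 + 1.036) / 0.9)²
n = (4.808)²
n ≈ 23.12
Round up to the next whole number: n = 24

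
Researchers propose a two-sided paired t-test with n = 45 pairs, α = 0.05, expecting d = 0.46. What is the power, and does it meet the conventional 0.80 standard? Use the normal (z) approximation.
Power ≈ 0.87; the study is adequately powered (power ≥ 0.80)

Power calculation (paired t-test, normal approximation):
z_β = d · √n - z_{α/2}
z_β = 0.46 · √45 - 1.960
z_β = 0.46 · 6.708 - 1.960
z_β = 1.126

Power = Φ(z_β) = Φ(1.126) ≈ 0.870

Effect size d = 0.46 is small by Cohen's convention (0.2/0.5/0.8).

Threshold: power ≥ 0.80 is conventionally adequate.
Power ≈ 0.87 → the study is adequately powered (power ≥ 0.80).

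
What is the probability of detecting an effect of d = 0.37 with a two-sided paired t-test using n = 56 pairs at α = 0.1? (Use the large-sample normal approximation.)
Power ≈ 0.87

Power calculation (paired t-test, normal approximation):
z_β = d · √n - z_{α/2}
z_β = 0.37 · √56 - 1.645
z_β = 0.37 · 7.483 - 1.645
z_β = 1.124

Power = Φ(z_β) = Φ(1.124) ≈ 0.869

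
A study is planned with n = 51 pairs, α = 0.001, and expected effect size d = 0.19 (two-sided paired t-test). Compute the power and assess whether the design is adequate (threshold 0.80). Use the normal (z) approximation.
Power ≈ 0.03; the study is underpowered (power < 0.80)

Power calculation (paired t-test, normal approximation):
z_β = d · √n - z_{α/2}
z_β = 0.19 · √51 - 3.291
z_β = 0.19 · 7.141 - 3.291
z_β = -1.934

Power = Φ(z_β) = Φ(-1.934) ≈ 0.027

Effect size d = 0.19 is very small by Cohen's convention (0.2/0.5/0.8).

Threshold: power ≥ 0.80 is conventionally adequate.
Power ≈ 0.03 → the study is underpowered (power < 0.80).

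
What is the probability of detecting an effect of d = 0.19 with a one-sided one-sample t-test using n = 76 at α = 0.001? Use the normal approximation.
Power ≈ 0.08

Power calculation (one-sample t-test, normal approximation):
z_β = d · √n - z_α
z_β = 0.19 · √76 - 3.090
z_β = 0.19 · 8.718 - 3.090
z_β = -1.434

Power = Φ(z_β) = Φ(-1.434) ≈ 0.076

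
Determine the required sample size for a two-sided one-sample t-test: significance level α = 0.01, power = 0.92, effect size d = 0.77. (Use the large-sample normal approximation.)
n = 27

Sample size formula (one-sample t-test, normal approximation):
n = ((z_{α/2} + z_β) / d)²

z_{α/2} = 2.576 (for α = 0.01, two-sided)
z_β = 1.405 (for power = 0.92)
d = 0.77

n = ((2.576 + 1.405) / 0.77)²
n = (5.170)²
n ≈ 26.73
Round up to the next whole number: n = 27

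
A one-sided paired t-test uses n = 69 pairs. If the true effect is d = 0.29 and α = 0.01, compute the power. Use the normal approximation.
Power ≈ 0.53

Power calculation (paired t-test, normal approximation):
z_β = d · √n - z_α
z_β = 0.29 · √69 - 2.326
z_β = 0.29 · 8.307 - 2.326
z_β = 0.083

Power = Φ(z_β) = Φ(0.083) ≈ 0.533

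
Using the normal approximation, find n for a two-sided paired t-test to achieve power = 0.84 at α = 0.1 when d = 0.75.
n = 13 pairs

Sample size formula (paired t-test, normal approximation):
n = ((z_{α/2} + z_β) / d)²

z_{α/2} = 1.645 (for α = 0.1, two-sided)
z_β = 0.994 (for power = 0.84)
d = 0.75

n = ((1.645 + 0.994) / 0.75)²
n = (3.519)²
n ≈ 12.38
Round up to the next whole number: n = 13 pairs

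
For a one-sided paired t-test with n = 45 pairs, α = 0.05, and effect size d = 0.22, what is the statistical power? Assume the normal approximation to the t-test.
Power ≈ 0.43

Power calculation (paired t-test, normal approximation):
z_β = d · √n - z_α
z_β = 0.22 · √45 - 1.645
z_β = 0.22 · 6.708 - 1.645
z_β = -0.169

Power = Φ(z_β) = Φ(-0.169) ≈ 0.433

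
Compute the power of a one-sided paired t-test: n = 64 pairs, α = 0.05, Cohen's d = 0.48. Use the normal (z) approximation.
Power ≈ 0.99

Power calculation (paired t-test, normal approximation):
z_β = d · √n - z_α
z_β = 0.48 · √64 - 1.645
z_β = 0.48 · 8.000 - 1.645
z_β = 2.195

Power = Φ(z_β) = Φ(2.195) ≈ 0.986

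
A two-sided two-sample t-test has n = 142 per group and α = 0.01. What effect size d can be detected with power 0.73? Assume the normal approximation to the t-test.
d ≈ 0.38

Minimum detectable effect (two-sample t-test, normal approximation):
d = (z_{α/2} + z_β) / √(n/2)
d = (2.576 + 0.613) / √(142/2)
d = 3.189 / 8.426
d ≈ 0.38

By Cohen's convention (0.2 small / 0.5 medium / 0.8 large): small effect.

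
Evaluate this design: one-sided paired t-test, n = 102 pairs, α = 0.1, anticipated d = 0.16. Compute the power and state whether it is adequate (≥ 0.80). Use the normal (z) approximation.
Power ≈ 0.63; the study is underpowered (power < 0.80)

Power calculation (paired t-test, normal approximation):
z_β = d · √n - z_α
z_β = 0.16 · √102 - 1.282
z_β = 0.16 · 10.100 - 1.282
z_β = 0.334

Power = Φ(z_β) = Φ(0.334) ≈ 0.631

Effect size d = 0.16 is very small by Cohen's convention (0.2/0.5/0.8).

Threshold: power ≥ 0.80 is conventionally adequate.
Power ≈ 0.63 → the study is underpowered (power < 0.80).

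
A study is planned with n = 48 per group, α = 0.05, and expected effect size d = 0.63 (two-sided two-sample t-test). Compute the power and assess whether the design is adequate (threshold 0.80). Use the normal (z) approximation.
Power ≈ 0.87; the study is adequately powered (power ≥ 0.80)

Power calculation (two-sample t-test, normal approximation):
z_β = d · √(n/2) - z_{α/2}
z_β = 0.63 · √(48/2) - 1.960
z_β = 0.63 · 4.899 - 1.960
z_β = 1.126

Power = Φ(z_β) = Φ(1.126) ≈ 0.870

Effect size d = 0.63 is medium by Cohen's convention (0.2/0.5/0.8).

Threshold: power ≥ 0.80 is conventionally adequate.
Power ≈ 0.87 → the study is adequately powered (power ≥ 0.80).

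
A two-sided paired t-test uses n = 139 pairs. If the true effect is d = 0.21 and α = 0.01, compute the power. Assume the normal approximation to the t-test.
Power ≈ 0.46

Power calculation (paired t-test, normal approximation):
z_β = d · √n - z_{α/2}
z_β = 0.21 · √139 - 2.576
z_β = 0.21 · 11.790 - 2.576
z_β = -0.100

Power = Φ(z_β) = Φ(-0.100) ≈ 0.460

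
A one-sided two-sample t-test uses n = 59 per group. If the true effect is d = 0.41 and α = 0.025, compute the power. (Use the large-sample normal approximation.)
Power ≈ 0.61

Power calculation (two-sample t-test, normal approximation):
z_β = d · √(n/2) - z_α
z_β = 0.41 · √(59/2) - 1.960
z_β = 0.41 · 5.431 - 1.960
z_β = 0.267

Power = Φ(z_β) = Φ(0.267) ≈ 0.605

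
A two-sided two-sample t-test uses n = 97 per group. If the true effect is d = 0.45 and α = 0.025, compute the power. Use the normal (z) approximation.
Power ≈ 0.81

Power calculation (two-sample t-test, normal approximation):
z_β = d · √(n/2) - z_{α/2}
z_β = 0.45 · √(97/2) - 2.241
z_β = 0.45 · 6.964 - 2.241
z_β = 0.892

Power = Φ(z_β) = Φ(0.892) ≈ 0.814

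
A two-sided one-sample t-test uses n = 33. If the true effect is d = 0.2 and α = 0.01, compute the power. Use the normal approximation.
Power ≈ 0.08

Power calculation (one-sample t-test, normal approximation):
z_β = d · √n - z_{α/2}
z_β = 0.2 · √33 - 2.576
z_β = 0.2 · 5.745 - 2.576
z_β = -1.427

Power = Φ(z_β) = Φ(-1.427) ≈ 0.077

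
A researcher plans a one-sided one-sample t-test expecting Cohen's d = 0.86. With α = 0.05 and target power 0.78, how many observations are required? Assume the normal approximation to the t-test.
n = 8

Sample size formula (one-sample t-test, normal approximation):
n = ((z_α + z_β) / d)²

z_α = 1.645 (for α = 0.05, one-sided)
z_β = 0.772 (for power = 0.78)
d = 0.86

n = ((1.645 + 0.772) / 0.86)²
n = (2.810)²
n ≈ 7.90
Round up to the next whole number: n = 8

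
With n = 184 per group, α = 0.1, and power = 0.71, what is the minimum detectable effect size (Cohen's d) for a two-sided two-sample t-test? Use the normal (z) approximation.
d ≈ 0.23

Minimum detectable effect (two-sample t-test, normal approximation):
d = (z_{α/2} + z_β) / √(n/2)
d = (1.645 + 0.553) / √(184/2)
d = 2.198 / 9.592
d ≈ 0.23

By Cohen's convention (0.2 small / 0.5 medium / 0.8 large): small effect.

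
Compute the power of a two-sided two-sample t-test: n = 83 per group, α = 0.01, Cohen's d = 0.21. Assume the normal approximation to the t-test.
Power ≈ 0.11

Power calculation (two-sample t-test, normal approximation):
z_β = d · √(n/2) - z_{α/2}
z_β = 0.21 · √(83/2) - 2.576
z_β = 0.21 · 6.442 - 2.576
z_β = -1.223

Power = Φ(z_β) = Φ(-1.223) ≈ 0.111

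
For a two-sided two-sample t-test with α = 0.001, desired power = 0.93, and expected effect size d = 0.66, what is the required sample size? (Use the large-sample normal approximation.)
n = 105 per group

Sample size formula (two-sample t-test, normal approximation):
n = 2 · ((z_{α/2} + z_β) / d)²

z_{α/2} = 3.291 (for α = 0.001, two-sided)
z_β = 1.476 (for power = 0.93)
d = 0.66

n = 2 · ((3.291 + 1.476) / 0.66)²
n = 2 · (7.223)²
n ≈ 104.34
Round up to the next whole number: n = 105 per group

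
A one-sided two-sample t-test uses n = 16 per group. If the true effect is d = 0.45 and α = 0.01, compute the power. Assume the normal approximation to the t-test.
Power ≈ 0.15

Power calculation (two-sample t-test, normal approximation):
z_β = d · √(n/2) - z_α
z_β = 0.45 · √(16/2) - 2.326
z_β = 0.45 · 2.828 - 2.326
z_β = -1.054

Power = Φ(z_β) = Φ(-1.054) ≈ 0.146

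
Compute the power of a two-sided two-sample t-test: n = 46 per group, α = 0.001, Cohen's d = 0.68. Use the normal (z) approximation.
Power ≈ 0.49

Power calculation (two-sample t-test, normal approximation):
z_β = d · √(n/2) - z_{α/2}
z_β = 0.68 · √(46/2) - 3.291
z_β = 0.68 · 4.796 - 3.291
z_β = -0.029

Power = Φ(z_β) = Φ(-0.029) ≈ 0.488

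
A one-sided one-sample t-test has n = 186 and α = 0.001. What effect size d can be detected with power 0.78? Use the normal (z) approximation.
d ≈ 0.28

Minimum detectable effect (one-sample t-test, normal approximation):
d = (z_α + z_β) / √n
d = (3.090 + 0.772) / √186
d = 3.862 / 13.638
d ≈ 0.28

By Cohen's convention (0.2 small / 0.5 medium / 0.8 large): small effect.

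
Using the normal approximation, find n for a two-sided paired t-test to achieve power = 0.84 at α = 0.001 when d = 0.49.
n = 77 pairs

Sample size formula (paired t-test, normal approximation):
n = ((z_{α/2} + z_β) / d)²

z_{α/2} = 3.291 (for α = 0.001, two-sided)
z_β = 0.994 (for power = 0.84)
d = 0.49

n = ((3.291 + 0.994) / 0.49)²
n = (8.745)²
n ≈ 76.48
Round up to the next whole number: n = 77 pairs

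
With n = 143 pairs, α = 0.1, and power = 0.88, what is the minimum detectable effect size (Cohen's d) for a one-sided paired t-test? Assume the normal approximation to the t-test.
d ≈ 0.21

Minimum detectable effect (paired t-test, normal approximation):
d = (z_α + z_β) / √n
d = (1.282 + 1.175) / √143
d = 2.457 / 11.958
d ≈ 0.21

By Cohen's convention (0.2 small / 0.5 medium / 0.8 large): small effect.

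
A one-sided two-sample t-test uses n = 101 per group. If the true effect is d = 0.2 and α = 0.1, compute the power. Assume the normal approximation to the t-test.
Power ≈ 0.56

Power calculation (two-sample t-test, normal approximation):
z_β = d · √(n/2) - z_α
z_β = 0.2 · √(101/2) - 1.282
z_β = 0.2 · 7.106 - 1.282
z_β = 0.140

Power = Φ(z_β) = Φ(0.140) ≈ 0.556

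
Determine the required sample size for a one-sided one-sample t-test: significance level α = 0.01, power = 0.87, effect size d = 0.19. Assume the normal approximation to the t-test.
n = 331

Sample size formula (one-sample t-test, normal approximation):
n = ((z_α + z_β) / d)²

z_α = 2.326 (for α = 0.01, one-sided)
z_β = 1.126 (for power = 0.87)
d = 0.19

n = ((2.326 + 1.126) / 0.19)²
n = (18.168)²
n ≈ 330.08
Round up to the next whole number: n = 331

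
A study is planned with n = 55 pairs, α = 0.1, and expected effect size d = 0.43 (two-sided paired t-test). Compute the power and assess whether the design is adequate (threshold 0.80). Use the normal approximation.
Power ≈ 0.94; the study is adequately powered (power ≥ 0.80)

Power calculation (paired t-test, normal approximation):
z_β = d · √n - z_{α/2}
z_β = 0.43 · √55 - 1.645
z_β = 0.43 · 7.416 - 1.645
z_β = 1.544

Power = Φ(z_β) = Φ(1.544) ≈ 0.939

Effect size d = 0.43 is small by Cohen's convention (0.2/0.5/0.8).

Threshold: power ≥ 0.80 is conventionally adequate.
Power ≈ 0.94 → the study is adequately powered (power ≥ 0.80).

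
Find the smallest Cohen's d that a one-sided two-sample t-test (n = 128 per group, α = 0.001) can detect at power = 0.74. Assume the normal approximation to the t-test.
d ≈ 0.47

Minimum detectable effect (two-sample t-test, normal approximation):
d = (z_α + z_β) / √(n/2)
d = (3.090 + 0.643) / √(128/2)
d = 3.734 / 8.000
d ≈ 0.47

By Cohen's convention (0.2 small / 0.5 medium / 0.8 large): small effect.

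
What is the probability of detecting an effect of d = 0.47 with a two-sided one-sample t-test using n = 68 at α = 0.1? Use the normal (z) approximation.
Power ≈ 0.99

Power calculation (one-sample t-test, normal approximation):
z_β = d · √n - z_{α/2}
z_β = 0.47 · √68 - 1.645
z_β = 0.47 · 8.246 - 1.645
z_β = 2.231

Power = Φ(z_β) = Φ(2.231) ≈ 0.987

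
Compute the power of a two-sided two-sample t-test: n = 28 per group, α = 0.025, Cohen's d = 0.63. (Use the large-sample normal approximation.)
Power ≈ 0.55

Power calculation (two-sample t-test, normal approximation):
z_β = d · √(n/2) - z_{α/2}
z_β = 0.63 · √(28/2) - 2.241
z_β = 0.63 · 3.742 - 2.241
z_β = 0.116

Power = Φ(z_β) = Φ(0.116) ≈ 0.546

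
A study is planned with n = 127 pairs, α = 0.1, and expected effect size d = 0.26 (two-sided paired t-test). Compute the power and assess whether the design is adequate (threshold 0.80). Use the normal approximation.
Power ≈ 0.90; the study is adequately powered (power ≥ 0.80)

Power calculation (paired t-test, normal approximation):
z_β = d · √n - z_{α/2}
z_β = 0.26 · √127 - 1.645
z_β = 0.26 · 11.269 - 1.645
z_β = 1.285

Power = Φ(z_β) = Φ(1.285) ≈ 0.901

Effect size d = 0.26 is small by Cohen's convention (0.2/0.5/0.8).

Threshold: power ≥ 0.80 is conventionally adequate.
Power ≈ 0.90 → the study is adequately powered (power ≥ 0.80).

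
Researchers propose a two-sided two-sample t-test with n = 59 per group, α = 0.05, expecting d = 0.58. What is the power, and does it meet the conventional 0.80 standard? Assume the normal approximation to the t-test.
Power ≈ 0.88; the study is adequately powered (power ≥ 0.80)

Power calculation (two-sample t-test, normal approximation):
z_β = d · √(n/2) - z_{α/2}
z_β = 0.58 · √(59/2) - 1.960
z_β = 0.58 · 5.431 - 1.960
z_β = 1.190

Power = Φ(z_β) = Φ(1.190) ≈ 0.883

Effect size d = 0.58 is medium by Cohen's convention (0.2/0.5/0.8).

Threshold: power ≥ 0.80 is conventionally adequate.
Power ≈ 0.88 → the study is adequately powered (power ≥ 0.80).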